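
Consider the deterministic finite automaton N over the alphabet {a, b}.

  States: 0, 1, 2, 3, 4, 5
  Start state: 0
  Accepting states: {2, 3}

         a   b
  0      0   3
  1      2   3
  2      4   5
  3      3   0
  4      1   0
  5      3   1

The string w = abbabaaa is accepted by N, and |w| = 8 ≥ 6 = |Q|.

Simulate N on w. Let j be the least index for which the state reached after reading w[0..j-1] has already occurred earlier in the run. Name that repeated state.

0

State sequence: 0 -a-> 0 -b-> 3 -b-> 0 -a-> 0 -b-> 3 -a-> 3 -a-> 3 -a-> 3
First repeat at step 1: 0 was already visited.

The earliest repeat is at step j = 1: N is in 0, which it already visited at step i = 0.
The DFA has 6 states, so the proof of the pumping lemma guarantees a repeated state among the first 6+1 visited; the segment between the two visits is the pumpable y.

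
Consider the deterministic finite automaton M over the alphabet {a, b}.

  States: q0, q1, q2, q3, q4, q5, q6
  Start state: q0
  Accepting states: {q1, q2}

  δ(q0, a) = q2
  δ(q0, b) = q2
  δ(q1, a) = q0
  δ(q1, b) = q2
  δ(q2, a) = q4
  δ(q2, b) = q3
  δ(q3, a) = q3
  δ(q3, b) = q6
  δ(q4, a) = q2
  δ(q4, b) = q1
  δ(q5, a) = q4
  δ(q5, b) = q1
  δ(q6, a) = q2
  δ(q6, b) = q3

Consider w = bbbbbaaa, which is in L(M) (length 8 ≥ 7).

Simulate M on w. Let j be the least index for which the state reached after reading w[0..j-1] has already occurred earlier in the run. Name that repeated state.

q3

State sequence: q0 -b-> q2 -b-> q3 -b-> q6 -b-> q3 -b-> q6 -a-> q2 -a-> q4 -a-> q2
First repeat at step 4: q3 was already visited.

The earliest repeat is at step j = 4: M is in q3, which it already visited at step i = 2.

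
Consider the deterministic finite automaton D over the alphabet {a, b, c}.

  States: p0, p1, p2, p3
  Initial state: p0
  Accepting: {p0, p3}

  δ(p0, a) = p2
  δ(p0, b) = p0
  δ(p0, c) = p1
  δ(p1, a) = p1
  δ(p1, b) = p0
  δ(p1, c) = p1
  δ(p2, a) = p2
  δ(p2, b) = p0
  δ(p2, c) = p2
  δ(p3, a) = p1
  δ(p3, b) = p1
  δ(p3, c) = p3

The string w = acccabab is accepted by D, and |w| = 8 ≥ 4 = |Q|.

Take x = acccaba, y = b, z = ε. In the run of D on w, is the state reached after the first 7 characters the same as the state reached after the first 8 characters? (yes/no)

no

State sequence: p0 -a-> p2 -c-> p2 -c-> p2 -c-> p2 -a-> p2 -b-> p0 -a-> p2 -b-> p0

After x (step 7): p2. After xy (step 8): p0.
They differ (p2 ≠ p0), so y is not a cycle from the state after x; this split is not the one the pumping-lemma construction produces, and pumping y need not keep the string in L(D).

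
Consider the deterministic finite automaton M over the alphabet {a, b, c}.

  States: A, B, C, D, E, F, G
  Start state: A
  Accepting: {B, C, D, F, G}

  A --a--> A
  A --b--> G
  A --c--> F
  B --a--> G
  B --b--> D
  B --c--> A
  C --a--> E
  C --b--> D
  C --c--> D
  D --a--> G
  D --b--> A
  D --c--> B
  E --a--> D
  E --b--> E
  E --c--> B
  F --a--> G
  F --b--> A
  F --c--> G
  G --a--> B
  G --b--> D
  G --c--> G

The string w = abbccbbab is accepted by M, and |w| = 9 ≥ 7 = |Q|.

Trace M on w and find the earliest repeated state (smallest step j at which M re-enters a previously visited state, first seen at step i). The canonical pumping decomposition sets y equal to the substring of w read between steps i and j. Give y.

a

State sequence: A -a-> A -b-> G -b-> D -c-> B -c-> A -b-> G -b-> D -a-> G -b-> D
First repeat at step 1: A was already visited.

So i = 0, j = 1, giving x = w[0:0] = ε, y = w[0:1] = a, z = w[1:9] = bbccbbab.
Check: |xy| = 1 ≤ 7 and |y| = 1 ≥ 1. Reading y takes M from A back to A, so every xyⁱz is accepted.
With |Q| = 7, pigeonhole forces a state repeat no later than step 7; the substring read between the first and second visits to that state can be pumped.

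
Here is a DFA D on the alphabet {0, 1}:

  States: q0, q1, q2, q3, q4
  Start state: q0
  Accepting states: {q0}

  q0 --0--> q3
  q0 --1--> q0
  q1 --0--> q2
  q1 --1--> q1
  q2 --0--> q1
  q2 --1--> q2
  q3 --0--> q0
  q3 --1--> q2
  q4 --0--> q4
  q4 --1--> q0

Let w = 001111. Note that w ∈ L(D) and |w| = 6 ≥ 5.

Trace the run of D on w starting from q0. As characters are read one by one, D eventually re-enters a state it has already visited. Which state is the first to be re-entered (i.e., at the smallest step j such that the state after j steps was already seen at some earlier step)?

q0

Run of D on w = 0 0 1 1 1 1:
  step 0: q0  (start)
  step 1: q3  (read 0: q0→q3)
  step 2: q0  (read 0: q3→q0)   ← first repeat (q0 seen earlier)
  step 3: q0  (read 1: q0→q0)
  step 4: q0  (read 1: q0→q0)
  step 5: q0  (read 1: q0→q0)
  step 6: q0  (read 1: q0→q0)

The earliest repeat is at step j = 2: D is in q0, which it already visited at step i = 0.
With |Q| = 5, pigeonhole forces a state repeat no later than step 5; the substring read between the first and second visits to that state can be pumped.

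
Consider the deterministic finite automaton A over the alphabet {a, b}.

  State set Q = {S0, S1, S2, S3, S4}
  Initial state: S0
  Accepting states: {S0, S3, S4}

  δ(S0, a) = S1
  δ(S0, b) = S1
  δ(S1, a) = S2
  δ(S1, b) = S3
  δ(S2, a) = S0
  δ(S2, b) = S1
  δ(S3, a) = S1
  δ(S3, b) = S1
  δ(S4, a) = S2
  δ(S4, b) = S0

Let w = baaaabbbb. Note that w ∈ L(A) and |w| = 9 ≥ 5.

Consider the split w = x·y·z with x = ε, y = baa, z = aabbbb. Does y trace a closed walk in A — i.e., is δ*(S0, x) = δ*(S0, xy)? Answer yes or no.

yes

Run of A on the first 3 characters of w = b a a:
  step 0: S0  (start)
  step 1: S1  (read b: S0→S1)
  step 2: S2  (read a: S1→S2)
  step 3: S0  (read a: S2→S0)

After x (step 0): S0. After xy (step 3): S0.
They match, so y = baa drives A around a cycle from S0 back to itself; pumping y any number of times keeps A in S0 before reading z, and xyⁱz ∈ L(A) for every i ≥ 0.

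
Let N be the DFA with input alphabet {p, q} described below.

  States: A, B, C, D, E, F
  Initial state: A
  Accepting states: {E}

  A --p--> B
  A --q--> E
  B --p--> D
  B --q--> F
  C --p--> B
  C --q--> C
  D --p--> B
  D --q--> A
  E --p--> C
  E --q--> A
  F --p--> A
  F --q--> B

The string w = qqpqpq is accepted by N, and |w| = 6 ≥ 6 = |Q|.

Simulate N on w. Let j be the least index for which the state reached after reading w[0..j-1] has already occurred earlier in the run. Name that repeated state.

Run of N on w = q q p q p q:
  step 0: A  (start)
  step 1: E  (read q: A→E)
  step 2: A  (read q: E→A)   ← first repeat (A seen earlier)
  step 3: B  (read p: A→B)
  step 4: F  (read q: B→F)
  step 5: A  (read p: F→A)
  step 6: E  (read q: A→E)

The earliest repeat is at step j = 2: N is in A, which it already visited at step i = 0.
Since N has 6 states, any run of length ≥ 6 visits 6+1 states, so by pigeonhole some state repeats within the first 6 steps — that repeat gives the pumpable loop.

A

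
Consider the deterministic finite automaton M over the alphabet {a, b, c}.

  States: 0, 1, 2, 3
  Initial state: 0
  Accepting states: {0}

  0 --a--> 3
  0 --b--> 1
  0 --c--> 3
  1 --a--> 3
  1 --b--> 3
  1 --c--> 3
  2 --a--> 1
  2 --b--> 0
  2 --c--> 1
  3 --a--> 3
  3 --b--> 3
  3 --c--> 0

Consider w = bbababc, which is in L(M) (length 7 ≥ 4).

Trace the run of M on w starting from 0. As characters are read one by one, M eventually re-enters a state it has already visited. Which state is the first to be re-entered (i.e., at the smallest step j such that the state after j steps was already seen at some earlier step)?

Run of M on w = b b a b a b c:
  step 0: 0  (start)
  step 1: 1  (read b: 0→1)
  step 2: 3  (read b: 1→3)
  step 3: 3  (read a: 3→3)   ← first repeat (3 seen earlier)
  step 4: 3  (read b: 3→3)
  step 5: 3  (read a: 3→3)
  step 6: 3  (read b: 3→3)
  step 7: 0  (read c: 3→0)

The earliest repeat is at step j = 3: M is in 3, which it already visited at step i = 2.
Since M has 4 states, any run of length ≥ 4 visits 4+1 states, so by pigeonhole some state repeats within the first 4 steps — that repeat gives the pumpable loop.

3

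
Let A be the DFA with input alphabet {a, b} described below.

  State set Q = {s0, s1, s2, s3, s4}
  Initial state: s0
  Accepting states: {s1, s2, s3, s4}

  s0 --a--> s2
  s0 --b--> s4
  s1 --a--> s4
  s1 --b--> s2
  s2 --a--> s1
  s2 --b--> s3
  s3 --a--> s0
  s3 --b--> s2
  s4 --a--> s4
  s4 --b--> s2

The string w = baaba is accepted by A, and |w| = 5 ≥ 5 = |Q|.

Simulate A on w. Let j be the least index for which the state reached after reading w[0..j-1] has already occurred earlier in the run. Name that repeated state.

s4

State sequence: s0 -b-> s4 -a-> s4 -a-> s4 -b-> s2 -a-> s1
First repeat at step 2: s4 was already visited.

The earliest repeat is at step j = 2: A is in s4, which it already visited at step i = 1.
Pumping length from the standard proof: p = 5 (the number of states). The repeated state found above gives |xy| = j ≤ 5 and |y| = j − i ≥ 1.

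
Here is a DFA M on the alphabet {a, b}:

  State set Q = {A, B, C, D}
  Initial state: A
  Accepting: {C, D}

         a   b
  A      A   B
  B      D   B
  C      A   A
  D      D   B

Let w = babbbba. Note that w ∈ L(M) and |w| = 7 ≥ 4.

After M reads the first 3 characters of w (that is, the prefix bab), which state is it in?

B

State sequence: A -b-> B -a-> D -b-> B

After reading 3 characters, M is in state B.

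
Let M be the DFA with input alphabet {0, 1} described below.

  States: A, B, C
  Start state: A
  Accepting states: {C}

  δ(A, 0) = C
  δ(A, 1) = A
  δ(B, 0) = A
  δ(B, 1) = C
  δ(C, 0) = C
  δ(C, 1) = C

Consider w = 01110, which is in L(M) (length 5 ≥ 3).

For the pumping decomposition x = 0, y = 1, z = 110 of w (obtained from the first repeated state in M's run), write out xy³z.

xy^3z = 0·1·1·1·110 = 0111110.
Reading y = 1 takes M from C back to C, so after x·y·y·y the machine is still in C, and z then leads to the accepting state C. Hence 0111110 ∈ L(M).

0111110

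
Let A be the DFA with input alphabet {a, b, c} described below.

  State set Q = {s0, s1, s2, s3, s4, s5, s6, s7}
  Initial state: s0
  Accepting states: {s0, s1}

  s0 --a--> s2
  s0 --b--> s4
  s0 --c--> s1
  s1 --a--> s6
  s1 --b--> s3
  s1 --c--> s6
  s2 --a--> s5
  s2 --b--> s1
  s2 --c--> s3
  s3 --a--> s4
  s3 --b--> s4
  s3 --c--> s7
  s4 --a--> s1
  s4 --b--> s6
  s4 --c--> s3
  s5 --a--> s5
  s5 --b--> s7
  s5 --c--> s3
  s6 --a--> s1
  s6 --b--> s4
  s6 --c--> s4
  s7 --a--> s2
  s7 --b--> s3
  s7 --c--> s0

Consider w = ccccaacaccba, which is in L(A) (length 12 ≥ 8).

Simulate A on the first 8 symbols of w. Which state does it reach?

s1

State sequence: s0 -c-> s1 -c-> s6 -c-> s4 -c-> s3 -a-> s4 -a-> s1 -c-> s6 -a-> s1

After reading 8 characters, A is in state s1.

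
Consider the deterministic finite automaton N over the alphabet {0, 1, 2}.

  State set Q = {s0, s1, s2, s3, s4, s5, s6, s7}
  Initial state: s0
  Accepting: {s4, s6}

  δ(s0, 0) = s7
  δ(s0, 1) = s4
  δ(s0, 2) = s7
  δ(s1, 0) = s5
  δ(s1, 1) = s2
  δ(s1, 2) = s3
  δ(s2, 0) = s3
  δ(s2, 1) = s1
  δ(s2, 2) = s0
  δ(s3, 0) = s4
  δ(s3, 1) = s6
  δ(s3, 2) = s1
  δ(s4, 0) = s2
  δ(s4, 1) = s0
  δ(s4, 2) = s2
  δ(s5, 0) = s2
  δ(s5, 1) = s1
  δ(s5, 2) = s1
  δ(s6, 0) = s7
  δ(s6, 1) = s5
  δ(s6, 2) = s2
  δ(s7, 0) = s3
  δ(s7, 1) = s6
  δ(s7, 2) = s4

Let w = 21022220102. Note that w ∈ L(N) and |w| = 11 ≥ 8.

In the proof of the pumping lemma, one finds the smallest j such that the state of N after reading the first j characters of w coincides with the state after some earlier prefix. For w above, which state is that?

Run of N on w = 2 1 0 2 2 2 2 0 1 0 2:
  step 0: s0  (start)
  step 1: s7  (read 2: s0→s7)
  step 2: s6  (read 1: s7→s6)
  step 3: s7  (read 0: s6→s7)   ← first repeat (s7 seen earlier)
  step 4: s4  (read 2: s7→s4)
  step 5: s2  (read 2: s4→s2)
  step 6: s0  (read 2: s2→s0)
  step 7: s7  (read 2: s0→s7)
  step 8: s3  (read 0: s7→s3)
  step 9: s6  (read 1: s3→s6)
  step 10: s7  (read 0: s6→s7)
  step 11: s4  (read 2: s7→s4)

The earliest repeat is at step j = 3: N is in s7, which it already visited at step i = 1.
With |Q| = 8, pigeonhole forces a state repeat no later than step 8; the substring read between the first and second visits to that state can be pumped.

s7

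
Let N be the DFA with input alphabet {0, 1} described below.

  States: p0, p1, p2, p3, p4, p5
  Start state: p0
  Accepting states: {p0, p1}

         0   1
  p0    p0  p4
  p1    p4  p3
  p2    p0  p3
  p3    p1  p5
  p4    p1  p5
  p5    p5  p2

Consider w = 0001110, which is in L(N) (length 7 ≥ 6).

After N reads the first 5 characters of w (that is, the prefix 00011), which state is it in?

State sequence: p0 -0-> p0 -0-> p0 -0-> p0 -1-> p4 -1-> p5

After reading 5 characters, N is in state p5.
(This kind of state-tracing is the core of the pumping-lemma construction: with 6 states, pigeonhole forces a repeat within the first 6 steps.)

p5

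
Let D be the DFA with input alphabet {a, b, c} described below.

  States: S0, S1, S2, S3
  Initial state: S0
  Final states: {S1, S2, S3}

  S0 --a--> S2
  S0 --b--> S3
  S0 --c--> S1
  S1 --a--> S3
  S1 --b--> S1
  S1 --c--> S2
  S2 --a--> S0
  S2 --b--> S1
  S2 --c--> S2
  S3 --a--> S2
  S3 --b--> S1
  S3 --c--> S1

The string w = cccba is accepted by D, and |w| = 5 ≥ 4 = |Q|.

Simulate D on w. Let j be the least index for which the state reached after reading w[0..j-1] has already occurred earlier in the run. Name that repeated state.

State sequence: S0 -c-> S1 -c-> S2 -c-> S2 -b-> S1 -a-> S3
First repeat at step 3: S2 was already visited.

The earliest repeat is at step j = 3: D is in S2, which it already visited at step i = 2.
With |Q| = 4, pigeonhole forces a state repeat no later than step 4; the substring read between the first and second visits to that state can be pumped.

S2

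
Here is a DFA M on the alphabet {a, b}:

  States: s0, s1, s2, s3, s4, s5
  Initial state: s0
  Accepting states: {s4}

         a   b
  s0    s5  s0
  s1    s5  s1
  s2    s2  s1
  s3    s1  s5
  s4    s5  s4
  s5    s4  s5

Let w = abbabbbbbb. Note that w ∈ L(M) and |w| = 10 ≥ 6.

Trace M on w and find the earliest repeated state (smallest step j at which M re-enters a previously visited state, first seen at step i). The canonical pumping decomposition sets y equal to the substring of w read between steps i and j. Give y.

b

Run of M on w = a b b a b b b b b b:
  step 0: s0  (start)
  step 1: s5  (read a: s0→s5)
  step 2: s5  (read b: s5→s5)   ← first repeat (s5 seen earlier)
  step 3: s5  (read b: s5→s5)
  step 4: s4  (read a: s5→s4)
  step 5: s4  (read b: s4→s4)
  step 6: s4  (read b: s4→s4)
  step 7: s4  (read b: s4→s4)
  step 8: s4  (read b: s4→s4)
  step 9: s4  (read b: s4→s4)
  step 10: s4  (read b: s4→s4)

So i = 1, j = 2, giving x = w[0:1] = a, y = w[1:2] = b, z = w[2:10] = babbbbbb.
Check: |xy| = 2 ≤ 6 and |y| = 1 ≥ 1. Reading y takes M from s5 back to s5, so every xyⁱz is accepted.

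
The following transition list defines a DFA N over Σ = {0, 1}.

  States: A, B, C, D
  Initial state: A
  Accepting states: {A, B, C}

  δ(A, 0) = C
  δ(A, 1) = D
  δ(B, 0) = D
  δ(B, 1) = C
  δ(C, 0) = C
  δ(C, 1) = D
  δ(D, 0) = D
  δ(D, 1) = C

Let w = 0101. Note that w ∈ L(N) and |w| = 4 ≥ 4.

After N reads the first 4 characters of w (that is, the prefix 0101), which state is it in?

Run of N on the first 4 characters of w = 0 1 0 1:
  step 0: A  (start)
  step 1: C  (read 0: A→C)
  step 2: D  (read 1: C→D)
  step 3: D  (read 0: D→D)
  step 4: C  (read 1: D→C)

After reading 4 characters, N is in state C.

C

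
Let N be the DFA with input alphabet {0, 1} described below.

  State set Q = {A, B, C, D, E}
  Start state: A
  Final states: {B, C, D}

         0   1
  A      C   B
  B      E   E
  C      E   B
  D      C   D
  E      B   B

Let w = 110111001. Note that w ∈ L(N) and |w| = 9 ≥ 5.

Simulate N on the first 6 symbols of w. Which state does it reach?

State sequence: A -1-> B -1-> E -0-> B -1-> E -1-> B -1-> E

After reading 6 characters, N is in state E.
(This kind of state-tracing is the core of the pumping-lemma construction: with 5 states, pigeonhole forces a repeat within the first 5 steps.)

E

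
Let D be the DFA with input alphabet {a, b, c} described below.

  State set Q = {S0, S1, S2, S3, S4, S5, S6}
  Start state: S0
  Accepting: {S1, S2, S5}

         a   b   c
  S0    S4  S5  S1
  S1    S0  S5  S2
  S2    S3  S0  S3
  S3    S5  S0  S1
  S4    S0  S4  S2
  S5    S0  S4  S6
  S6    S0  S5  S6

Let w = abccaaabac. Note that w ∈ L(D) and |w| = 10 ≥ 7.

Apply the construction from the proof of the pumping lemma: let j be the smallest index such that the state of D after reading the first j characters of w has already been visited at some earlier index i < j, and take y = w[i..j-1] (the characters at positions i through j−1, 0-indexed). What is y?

Run of D on w = a b c c a a a b a c:
  step 0: S0  (start)
  step 1: S4  (read a: S0→S4)
  step 2: S4  (read b: S4→S4)   ← first repeat (S4 seen earlier)
  step 3: S2  (read c: S4→S2)
  step 4: S3  (read c: S2→S3)
  step 5: S5  (read a: S3→S5)
  step 6: S0  (read a: S5→S0)
  step 7: S4  (read a: S0→S4)
  step 8: S4  (read b: S4→S4)
  step 9: S0  (read a: S4→S0)
  step 10: S1  (read c: S0→S1)

So i = 1, j = 2, giving x = w[0:1] = a, y = w[1:2] = b, z = w[2:10] = ccaaabac.
Check: |xy| = 2 ≤ 7 and |y| = 1 ≥ 1. Reading y takes D from S4 back to S4, so every xyⁱz is accepted.

b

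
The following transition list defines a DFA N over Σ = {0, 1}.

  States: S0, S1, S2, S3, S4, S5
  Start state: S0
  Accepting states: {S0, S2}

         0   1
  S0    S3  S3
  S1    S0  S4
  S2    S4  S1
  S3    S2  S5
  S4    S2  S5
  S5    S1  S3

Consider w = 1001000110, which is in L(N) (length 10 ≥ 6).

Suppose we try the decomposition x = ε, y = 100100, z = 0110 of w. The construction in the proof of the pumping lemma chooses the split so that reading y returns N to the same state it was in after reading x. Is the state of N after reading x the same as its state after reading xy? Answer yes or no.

Run of N on the first 6 characters of w = 1 0 0 1 0 0:
  step 0: S0  (start)
  step 1: S3  (read 1: S0→S3)
  step 2: S2  (read 0: S3→S2)
  step 3: S4  (read 0: S2→S4)
  step 4: S5  (read 1: S4→S5)
  step 5: S1  (read 0: S5→S1)
  step 6: S0  (read 0: S1→S0)

After x (step 0): S0. After xy (step 6): S0.
They match, so y = 100100 drives N around a cycle from S0 back to itself; pumping y any number of times keeps N in S0 before reading z, and xyⁱz ∈ L(N) for every i ≥ 0.

yes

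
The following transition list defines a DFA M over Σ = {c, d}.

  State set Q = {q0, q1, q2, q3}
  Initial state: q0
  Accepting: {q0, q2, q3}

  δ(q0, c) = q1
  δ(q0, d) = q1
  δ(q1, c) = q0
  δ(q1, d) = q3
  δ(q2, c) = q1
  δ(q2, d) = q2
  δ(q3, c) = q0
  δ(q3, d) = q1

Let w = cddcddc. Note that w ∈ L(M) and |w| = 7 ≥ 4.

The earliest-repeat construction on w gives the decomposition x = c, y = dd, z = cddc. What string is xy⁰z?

xy⁰z = xz = c·cddc = ccddc.
Reading y = dd takes M from q1 back to q1, so after x the machine is still in q1, and z then leads to the accepting state q0. Hence ccddc ∈ L(M).

ccddc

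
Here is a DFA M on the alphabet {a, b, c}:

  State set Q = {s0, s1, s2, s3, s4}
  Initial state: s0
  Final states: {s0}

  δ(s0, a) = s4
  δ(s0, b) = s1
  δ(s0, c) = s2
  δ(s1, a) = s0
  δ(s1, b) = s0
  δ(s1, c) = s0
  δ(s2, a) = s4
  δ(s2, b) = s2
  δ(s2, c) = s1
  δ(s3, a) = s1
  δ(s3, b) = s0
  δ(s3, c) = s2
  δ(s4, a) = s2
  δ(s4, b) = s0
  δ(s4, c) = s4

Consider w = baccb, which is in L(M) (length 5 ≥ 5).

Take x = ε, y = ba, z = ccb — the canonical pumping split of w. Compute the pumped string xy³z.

xy^3z = ε·ba·ba·ba·ccb = bababaccb.
Reading y = ba takes M from s0 back to s0, so after x·y·y·y the machine is still in s0, and z then leads to the accepting state s0. Hence bababaccb ∈ L(M).

bababaccb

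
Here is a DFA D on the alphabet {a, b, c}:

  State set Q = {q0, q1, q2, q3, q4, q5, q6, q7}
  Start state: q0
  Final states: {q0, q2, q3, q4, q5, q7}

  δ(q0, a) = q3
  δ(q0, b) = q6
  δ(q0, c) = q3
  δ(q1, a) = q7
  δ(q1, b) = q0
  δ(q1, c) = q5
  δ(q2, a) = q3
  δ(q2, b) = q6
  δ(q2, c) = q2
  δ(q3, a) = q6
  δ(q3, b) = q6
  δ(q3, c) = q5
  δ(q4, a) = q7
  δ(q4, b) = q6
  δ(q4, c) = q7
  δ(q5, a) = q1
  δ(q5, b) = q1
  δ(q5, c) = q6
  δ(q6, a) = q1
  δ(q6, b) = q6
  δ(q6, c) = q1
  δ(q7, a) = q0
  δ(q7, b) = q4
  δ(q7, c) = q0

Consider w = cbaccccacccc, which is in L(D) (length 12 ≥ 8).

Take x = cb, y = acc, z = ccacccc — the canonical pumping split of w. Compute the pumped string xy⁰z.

xy⁰z = xz = cb·ccacccc = cbccacccc.
Reading y = acc takes D from q6 back to q6, so after x the machine is still in q6, and z then leads to the accepting state q5. Hence cbccacccc ∈ L(D).

cbccacccc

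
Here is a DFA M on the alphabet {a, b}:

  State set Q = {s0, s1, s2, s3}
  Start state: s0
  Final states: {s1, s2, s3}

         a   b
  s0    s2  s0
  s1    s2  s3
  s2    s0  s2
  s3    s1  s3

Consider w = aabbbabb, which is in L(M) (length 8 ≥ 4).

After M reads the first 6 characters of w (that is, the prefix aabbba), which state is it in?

State sequence: s0 -a-> s2 -a-> s0 -b-> s0 -b-> s0 -b-> s0 -a-> s2

After reading 6 characters, M is in state s2.

s2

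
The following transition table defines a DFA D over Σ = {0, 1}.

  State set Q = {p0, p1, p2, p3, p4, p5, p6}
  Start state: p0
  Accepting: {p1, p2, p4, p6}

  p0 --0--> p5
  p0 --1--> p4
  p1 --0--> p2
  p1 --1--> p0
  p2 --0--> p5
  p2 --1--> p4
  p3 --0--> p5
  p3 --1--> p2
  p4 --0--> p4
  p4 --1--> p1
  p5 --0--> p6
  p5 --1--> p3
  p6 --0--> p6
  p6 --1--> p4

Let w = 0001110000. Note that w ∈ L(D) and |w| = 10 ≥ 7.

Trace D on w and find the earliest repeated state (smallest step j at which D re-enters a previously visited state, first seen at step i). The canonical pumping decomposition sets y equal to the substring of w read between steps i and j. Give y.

0

State sequence: p0 -0-> p5 -0-> p6 -0-> p6 -1-> p4 -1-> p1 -1-> p0 -0-> p5 -0-> p6 -0-> p6 -0-> p6
First repeat at step 3: p6 was already visited.

So i = 2, j = 3, giving x = w[0:2] = 00, y = w[2:3] = 0, z = w[3:10] = 1110000.
Check: |xy| = 3 ≤ 7 and |y| = 1 ≥ 1. Reading y takes D from p6 back to p6, so every xyⁱz is accepted.
With |Q| = 7, pigeonhole forces a state repeat no later than step 7; the substring read between the first and second visits to that state can be pumped.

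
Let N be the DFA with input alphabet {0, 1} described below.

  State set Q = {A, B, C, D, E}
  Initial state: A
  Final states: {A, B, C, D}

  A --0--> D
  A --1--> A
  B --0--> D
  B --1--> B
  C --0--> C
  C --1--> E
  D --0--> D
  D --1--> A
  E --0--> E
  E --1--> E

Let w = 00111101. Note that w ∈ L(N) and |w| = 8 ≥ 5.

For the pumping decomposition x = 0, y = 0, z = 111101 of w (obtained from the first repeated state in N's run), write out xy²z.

000111101

xy^2z = 0·0·0·111101 = 000111101.
Reading y = 0 takes N from D back to D, so after x·y·y the machine is still in D, and z then leads to the accepting state A. Hence 000111101 ∈ L(N).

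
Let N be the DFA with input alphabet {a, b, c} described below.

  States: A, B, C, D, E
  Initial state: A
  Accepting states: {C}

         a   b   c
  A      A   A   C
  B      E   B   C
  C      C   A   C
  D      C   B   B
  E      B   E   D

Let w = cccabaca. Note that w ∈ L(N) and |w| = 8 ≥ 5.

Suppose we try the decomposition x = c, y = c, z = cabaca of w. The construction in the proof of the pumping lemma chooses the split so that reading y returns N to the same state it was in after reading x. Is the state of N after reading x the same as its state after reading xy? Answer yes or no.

Run of N on the first 2 characters of w = c c:
  step 0: A  (start)
  step 1: C  (read c: A→C)
  step 2: C  (read c: C→C)

After x (step 1): C. After xy (step 2): C.
They match, so y = c drives N around a cycle from C back to itself; pumping y any number of times keeps N in C before reading z, and xyⁱz ∈ L(N) for every i ≥ 0.

yes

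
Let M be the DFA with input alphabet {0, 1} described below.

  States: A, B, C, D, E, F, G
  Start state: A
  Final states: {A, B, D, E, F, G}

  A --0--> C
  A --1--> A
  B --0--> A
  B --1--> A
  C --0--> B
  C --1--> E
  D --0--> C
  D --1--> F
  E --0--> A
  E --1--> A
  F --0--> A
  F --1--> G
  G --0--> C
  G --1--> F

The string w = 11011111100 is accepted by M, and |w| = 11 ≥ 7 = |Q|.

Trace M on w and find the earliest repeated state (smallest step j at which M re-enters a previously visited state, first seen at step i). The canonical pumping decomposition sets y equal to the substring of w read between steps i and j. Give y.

Run of M on w = 1 1 0 1 1 1 1 1 1 0 0:
  step 0: A  (start)
  step 1: A  (read 1: A→A)   ← first repeat (A seen earlier)
  step 2: A  (read 1: A→A)
  step 3: C  (read 0: A→C)
  step 4: E  (read 1: C→E)
  step 5: A  (read 1: E→A)
  step 6: A  (read 1: A→A)
  step 7: A  (read 1: A→A)
  step 8: A  (read 1: A→A)
  step 9: A  (read 1: A→A)
  step 10: C  (read 0: A→C)
  step 11: B  (read 0: C→B)

So i = 0, j = 1, giving x = w[0:0] = ε, y = w[0:1] = 1, z = w[1:11] = 1011111100.
Check: |xy| = 1 ≤ 7 and |y| = 1 ≥ 1. Reading y takes M from A back to A, so every xyⁱz is accepted.
The DFA has 7 states, so the proof of the pumping lemma guarantees a repeated state among the first 7+1 visited; the segment between the two visits is the pumpable y.

1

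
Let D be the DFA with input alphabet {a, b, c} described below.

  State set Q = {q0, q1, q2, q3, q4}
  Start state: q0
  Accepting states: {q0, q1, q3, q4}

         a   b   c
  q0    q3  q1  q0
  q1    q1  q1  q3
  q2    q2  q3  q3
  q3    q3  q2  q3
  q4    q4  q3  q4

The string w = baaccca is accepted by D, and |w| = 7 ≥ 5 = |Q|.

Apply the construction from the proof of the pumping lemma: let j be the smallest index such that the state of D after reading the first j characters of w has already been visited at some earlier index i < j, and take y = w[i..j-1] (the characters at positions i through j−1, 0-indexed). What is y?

Run of D on w = b a a c c c a:
  step 0: q0  (start)
  step 1: q1  (read b: q0→q1)
  step 2: q1  (read a: q1→q1)   ← first repeat (q1 seen earlier)
  step 3: q1  (read a: q1→q1)
  step 4: q3  (read c: q1→q3)
  step 5: q3  (read c: q3→q3)
  step 6: q3  (read c: q3→q3)
  step 7: q3  (read a: q3→q3)

So i = 1, j = 2, giving x = w[0:1] = b, y = w[1:2] = a, z = w[2:7] = accca.
Check: |xy| = 2 ≤ 5 and |y| = 1 ≥ 1. Reading y takes D from q1 back to q1, so every xyⁱz is accepted.
Pumping length from the standard proof: p = 5 (the number of states). The repeated state found above gives |xy| = j ≤ 5 and |y| = j − i ≥ 1.

a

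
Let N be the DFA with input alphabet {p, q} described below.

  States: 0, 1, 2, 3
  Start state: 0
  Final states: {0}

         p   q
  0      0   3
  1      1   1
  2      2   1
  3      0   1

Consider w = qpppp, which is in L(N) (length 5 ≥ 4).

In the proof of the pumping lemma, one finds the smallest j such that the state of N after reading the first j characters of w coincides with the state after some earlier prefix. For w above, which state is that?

0

Run of N on w = q p p p p:
  step 0: 0  (start)
  step 1: 3  (read q: 0→3)
  step 2: 0  (read p: 3→0)   ← first repeat (0 seen earlier)
  step 3: 0  (read p: 0→0)
  step 4: 0  (read p: 0→0)
  step 5: 0  (read p: 0→0)

The earliest repeat is at step j = 2: N is in 0, which it already visited at step i = 0.
Pumping length from the standard proof: p = 4 (the number of states). The repeated state found above gives |xy| = j ≤ 4 and |y| = j − i ≥ 1.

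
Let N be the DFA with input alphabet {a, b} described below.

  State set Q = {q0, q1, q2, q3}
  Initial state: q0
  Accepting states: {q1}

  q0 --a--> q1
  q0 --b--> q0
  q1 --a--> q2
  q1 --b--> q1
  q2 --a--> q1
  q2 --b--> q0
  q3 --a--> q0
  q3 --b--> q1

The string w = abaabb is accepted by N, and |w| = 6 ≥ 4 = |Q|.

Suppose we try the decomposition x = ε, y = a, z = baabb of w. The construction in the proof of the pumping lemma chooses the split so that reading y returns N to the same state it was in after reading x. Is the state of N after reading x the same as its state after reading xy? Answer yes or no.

no

Run of N on the first 1 characters of w = a:
  step 0: q0  (start)
  step 1: q1  (read a: q0→q1)

After x (step 0): q0. After xy (step 1): q1.
They differ (q0 ≠ q1), so y is not a cycle from the state after x; this split is not the one the pumping-lemma construction produces, and pumping y need not keep the string in L(N).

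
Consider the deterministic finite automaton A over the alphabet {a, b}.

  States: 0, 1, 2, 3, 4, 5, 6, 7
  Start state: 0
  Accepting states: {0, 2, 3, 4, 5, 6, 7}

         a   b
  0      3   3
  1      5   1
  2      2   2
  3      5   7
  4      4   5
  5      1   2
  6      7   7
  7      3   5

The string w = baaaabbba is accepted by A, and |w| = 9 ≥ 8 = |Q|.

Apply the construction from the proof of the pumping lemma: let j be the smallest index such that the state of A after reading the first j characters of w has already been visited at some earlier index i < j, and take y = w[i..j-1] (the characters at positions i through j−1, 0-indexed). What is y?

aa

State sequence: 0 -b-> 3 -a-> 5 -a-> 1 -a-> 5 -a-> 1 -b-> 1 -b-> 1 -b-> 1 -a-> 5
First repeat at step 4: 5 was already visited.

So i = 2, j = 4, giving x = w[0:2] = ba, y = w[2:4] = aa, z = w[4:9] = abbba.
Check: |xy| = 4 ≤ 8 and |y| = 2 ≥ 1. Reading y takes A from 5 back to 5, so every xyⁱz is accepted.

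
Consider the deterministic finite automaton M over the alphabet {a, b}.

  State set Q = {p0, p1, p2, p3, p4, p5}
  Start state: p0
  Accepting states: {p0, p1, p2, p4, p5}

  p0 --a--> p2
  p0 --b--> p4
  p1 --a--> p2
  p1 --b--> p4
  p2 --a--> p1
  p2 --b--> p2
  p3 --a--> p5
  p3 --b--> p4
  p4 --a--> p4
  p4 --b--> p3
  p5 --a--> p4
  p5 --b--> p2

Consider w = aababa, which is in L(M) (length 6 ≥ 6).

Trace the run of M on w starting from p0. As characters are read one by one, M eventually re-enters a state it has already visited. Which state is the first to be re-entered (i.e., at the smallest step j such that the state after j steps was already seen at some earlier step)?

Run of M on w = a a b a b a:
  step 0: p0  (start)
  step 1: p2  (read a: p0→p2)
  step 2: p1  (read a: p2→p1)
  step 3: p4  (read b: p1→p4)
  step 4: p4  (read a: p4→p4)   ← first repeat (p4 seen earlier)
  step 5: p3  (read b: p4→p3)
  step 6: p5  (read a: p3→p5)

The earliest repeat is at step j = 4: M is in p4, which it already visited at step i = 3.
Pumping length from the standard proof: p = 6 (the number of states). The repeated state found above gives |xy| = j ≤ 6 and |y| = j − i ≥ 1.

p4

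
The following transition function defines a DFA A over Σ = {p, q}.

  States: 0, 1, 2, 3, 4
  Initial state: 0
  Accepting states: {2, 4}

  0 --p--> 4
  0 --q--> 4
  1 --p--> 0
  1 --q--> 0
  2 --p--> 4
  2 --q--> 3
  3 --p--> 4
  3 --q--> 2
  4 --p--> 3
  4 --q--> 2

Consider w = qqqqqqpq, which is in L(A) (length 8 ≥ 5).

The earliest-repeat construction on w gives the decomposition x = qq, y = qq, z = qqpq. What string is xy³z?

xy^3z = qq·qq·qq·qq·qqpq = qqqqqqqqqqpq.
Reading y = qq takes A from 2 back to 2, so after x·y·y·y the machine is still in 2, and z then leads to the accepting state 2. Hence qqqqqqqqqqpq ∈ L(A).

qqqqqqqqqqpq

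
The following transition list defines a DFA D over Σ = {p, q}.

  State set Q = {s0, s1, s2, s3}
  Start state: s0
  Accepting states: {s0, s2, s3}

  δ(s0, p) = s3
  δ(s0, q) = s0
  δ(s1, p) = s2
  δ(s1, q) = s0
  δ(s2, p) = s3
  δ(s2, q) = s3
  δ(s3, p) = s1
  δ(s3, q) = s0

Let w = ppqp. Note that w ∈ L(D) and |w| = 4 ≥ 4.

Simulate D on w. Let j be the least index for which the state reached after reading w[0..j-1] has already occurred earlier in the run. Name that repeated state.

State sequence: s0 -p-> s3 -p-> s1 -q-> s0 -p-> s3
First repeat at step 3: s0 was already visited.

The earliest repeat is at step j = 3: D is in s0, which it already visited at step i = 0.
The DFA has 4 states, so the proof of the pumping lemma guarantees a repeated state among the first 4+1 visited; the segment between the two visits is the pumpable y.

s0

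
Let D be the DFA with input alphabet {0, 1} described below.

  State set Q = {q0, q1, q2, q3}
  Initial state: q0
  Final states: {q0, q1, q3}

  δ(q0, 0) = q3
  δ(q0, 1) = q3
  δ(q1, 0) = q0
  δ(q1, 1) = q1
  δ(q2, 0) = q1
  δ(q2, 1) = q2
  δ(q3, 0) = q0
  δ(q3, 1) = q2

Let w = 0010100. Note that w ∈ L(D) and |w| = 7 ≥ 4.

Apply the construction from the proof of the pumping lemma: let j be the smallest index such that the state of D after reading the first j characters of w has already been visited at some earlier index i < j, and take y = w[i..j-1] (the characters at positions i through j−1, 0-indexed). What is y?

00

Run of D on w = 0 0 1 0 1 0 0:
  step 0: q0  (start)
  step 1: q3  (read 0: q0→q3)
  step 2: q0  (read 0: q3→q0)   ← first repeat (q0 seen earlier)
  step 3: q3  (read 1: q0→q3)
  step 4: q0  (read 0: q3→q0)
  step 5: q3  (read 1: q0→q3)
  step 6: q0  (read 0: q3→q0)
  step 7: q3  (read 0: q0→q3)

So i = 0, j = 2, giving x = w[0:0] = ε, y = w[0:2] = 00, z = w[2:7] = 10100.
Check: |xy| = 2 ≤ 4 and |y| = 2 ≥ 1. Reading y takes D from q0 back to q0, so every xyⁱz is accepted.
With |Q| = 4, pigeonhole forces a state repeat no later than step 4; the substring read between the first and second visits to that state can be pumped.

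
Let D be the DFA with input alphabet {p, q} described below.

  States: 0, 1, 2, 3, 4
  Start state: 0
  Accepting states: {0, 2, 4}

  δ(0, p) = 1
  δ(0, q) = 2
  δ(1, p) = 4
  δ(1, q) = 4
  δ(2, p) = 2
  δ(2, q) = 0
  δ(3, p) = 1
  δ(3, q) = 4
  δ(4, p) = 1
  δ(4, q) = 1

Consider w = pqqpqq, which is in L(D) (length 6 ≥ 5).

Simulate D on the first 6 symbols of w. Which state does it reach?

Run of D on the first 6 characters of w = p q q p q q:
  step 0: 0  (start)
  step 1: 1  (read p: 0→1)
  step 2: 4  (read q: 1→4)
  step 3: 1  (read q: 4→1)
  step 4: 4  (read p: 1→4)
  step 5: 1  (read q: 4→1)
  step 6: 4  (read q: 1→4)

After reading 6 characters, D is in state 4.

4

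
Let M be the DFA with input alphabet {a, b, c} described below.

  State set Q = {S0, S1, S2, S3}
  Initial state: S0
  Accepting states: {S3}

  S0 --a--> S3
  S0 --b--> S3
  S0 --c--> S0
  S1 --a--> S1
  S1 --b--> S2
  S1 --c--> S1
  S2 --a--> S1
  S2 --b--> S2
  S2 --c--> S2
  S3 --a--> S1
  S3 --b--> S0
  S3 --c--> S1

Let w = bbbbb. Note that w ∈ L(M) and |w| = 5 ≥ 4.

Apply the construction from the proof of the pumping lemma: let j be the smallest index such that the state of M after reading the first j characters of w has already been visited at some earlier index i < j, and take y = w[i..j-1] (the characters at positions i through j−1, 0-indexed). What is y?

bb

Run of M on w = b b b b b:
  step 0: S0  (start)
  step 1: S3  (read b: S0→S3)
  step 2: S0  (read b: S3→S0)   ← first repeat (S0 seen earlier)
  step 3: S3  (read b: S0→S3)
  step 4: S0  (read b: S3→S0)
  step 5: S3  (read b: S0→S3)

So i = 0, j = 2, giving x = w[0:0] = ε, y = w[0:2] = bb, z = w[2:5] = bbb.
Check: |xy| = 2 ≤ 4 and |y| = 2 ≥ 1. Reading y takes M from S0 back to S0, so every xyⁱz is accepted.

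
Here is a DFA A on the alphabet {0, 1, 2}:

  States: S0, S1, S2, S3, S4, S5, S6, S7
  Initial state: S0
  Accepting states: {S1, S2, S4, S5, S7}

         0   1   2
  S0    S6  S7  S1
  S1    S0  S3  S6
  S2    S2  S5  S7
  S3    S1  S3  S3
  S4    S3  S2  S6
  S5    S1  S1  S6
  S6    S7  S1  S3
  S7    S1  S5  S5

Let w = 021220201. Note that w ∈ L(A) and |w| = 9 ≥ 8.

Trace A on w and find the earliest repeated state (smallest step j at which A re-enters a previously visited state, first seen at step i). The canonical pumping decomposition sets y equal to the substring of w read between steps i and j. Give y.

1

State sequence: S0 -0-> S6 -2-> S3 -1-> S3 -2-> S3 -2-> S3 -0-> S1 -2-> S6 -0-> S7 -1-> S5
First repeat at step 3: S3 was already visited.

So i = 2, j = 3, giving x = w[0:2] = 02, y = w[2:3] = 1, z = w[3:9] = 220201.
Check: |xy| = 3 ≤ 8 and |y| = 1 ≥ 1. Reading y takes A from S3 back to S3, so every xyⁱz is accepted.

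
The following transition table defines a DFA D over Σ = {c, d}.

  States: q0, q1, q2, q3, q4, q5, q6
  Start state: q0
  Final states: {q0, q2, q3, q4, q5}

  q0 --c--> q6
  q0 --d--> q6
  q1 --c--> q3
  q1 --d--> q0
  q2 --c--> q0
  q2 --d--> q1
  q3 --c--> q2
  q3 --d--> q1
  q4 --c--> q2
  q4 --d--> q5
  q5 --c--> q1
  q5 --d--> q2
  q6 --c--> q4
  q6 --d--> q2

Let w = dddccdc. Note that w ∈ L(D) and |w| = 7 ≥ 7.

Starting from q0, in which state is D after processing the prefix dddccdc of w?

q3

Run of D on the first 7 characters of w = d d d c c d c:
  step 0: q0  (start)
  step 1: q6  (read d: q0→q6)
  step 2: q2  (read d: q6→q2)
  step 3: q1  (read d: q2→q1)
  step 4: q3  (read c: q1→q3)
  step 5: q2  (read c: q3→q2)
  step 6: q1  (read d: q2→q1)
  step 7: q3  (read c: q1→q3)

After reading 7 characters, D is in state q3.
(This kind of state-tracing is the core of the pumping-lemma construction: with 7 states, pigeonhole forces a repeat within the first 7 steps.)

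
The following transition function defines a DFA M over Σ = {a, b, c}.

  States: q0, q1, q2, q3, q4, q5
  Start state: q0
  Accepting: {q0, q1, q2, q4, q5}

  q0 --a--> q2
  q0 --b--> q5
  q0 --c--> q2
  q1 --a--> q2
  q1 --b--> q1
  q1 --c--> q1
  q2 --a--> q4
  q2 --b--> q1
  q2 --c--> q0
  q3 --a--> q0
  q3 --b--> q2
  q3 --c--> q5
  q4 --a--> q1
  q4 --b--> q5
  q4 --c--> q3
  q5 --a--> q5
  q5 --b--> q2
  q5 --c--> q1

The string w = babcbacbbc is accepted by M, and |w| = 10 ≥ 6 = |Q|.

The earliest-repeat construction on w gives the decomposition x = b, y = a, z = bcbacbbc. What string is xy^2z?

baabcbacbbc

xy^2z = b·a·a·bcbacbbc = baabcbacbbc.
Reading y = a takes M from q5 back to q5, so after x·y·y the machine is still in q5, and z then leads to the accepting state q1. Hence baabcbacbbc ∈ L(M).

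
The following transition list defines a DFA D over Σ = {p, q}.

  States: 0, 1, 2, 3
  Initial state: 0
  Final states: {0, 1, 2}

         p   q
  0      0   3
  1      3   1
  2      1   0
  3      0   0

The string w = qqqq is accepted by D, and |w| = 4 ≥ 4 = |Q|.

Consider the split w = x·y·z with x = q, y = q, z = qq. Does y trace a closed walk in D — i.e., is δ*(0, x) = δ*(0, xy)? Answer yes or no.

no

State sequence: 0 -q-> 3 -q-> 0

After x (step 1): 3. After xy (step 2): 0.
They differ (3 ≠ 0), so y is not a cycle from the state after x; this split is not the one the pumping-lemma construction produces, and pumping y need not keep the string in L(D).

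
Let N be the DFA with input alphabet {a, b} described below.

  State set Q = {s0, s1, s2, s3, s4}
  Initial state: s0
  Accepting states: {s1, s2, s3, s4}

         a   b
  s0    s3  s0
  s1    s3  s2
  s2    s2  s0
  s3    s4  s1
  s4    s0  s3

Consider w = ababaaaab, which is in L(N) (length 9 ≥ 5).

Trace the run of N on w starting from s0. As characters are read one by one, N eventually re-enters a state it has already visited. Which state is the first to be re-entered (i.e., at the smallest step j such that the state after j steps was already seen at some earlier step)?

s3

Run of N on w = a b a b a a a a b:
  step 0: s0  (start)
  step 1: s3  (read a: s0→s3)
  step 2: s1  (read b: s3→s1)
  step 3: s3  (read a: s1→s3)   ← first repeat (s3 seen earlier)
  step 4: s1  (read b: s3→s1)
  step 5: s3  (read a: s1→s3)
  step 6: s4  (read a: s3→s4)
  step 7: s0  (read a: s4→s0)
  step 8: s3  (read a: s0→s3)
  step 9: s1  (read b: s3→s1)

The earliest repeat is at step j = 3: N is in s3, which it already visited at step i = 1.
With |Q| = 5, pigeonhole forces a state repeat no later than step 5; the substring read between the first and second visits to that state can be pumped.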